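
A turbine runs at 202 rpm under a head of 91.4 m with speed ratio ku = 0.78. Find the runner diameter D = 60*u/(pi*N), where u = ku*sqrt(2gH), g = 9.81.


u = 0.78 * sqrt(2*9.81*91.4) = 33.0307 m/s
D = 60 * 33.0307 / (pi * 202) = 3.1230 m


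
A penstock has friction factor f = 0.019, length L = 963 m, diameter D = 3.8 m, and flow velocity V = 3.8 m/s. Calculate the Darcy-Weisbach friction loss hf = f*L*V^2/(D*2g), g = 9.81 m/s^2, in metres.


hf = 0.019 * 963 * 3.8^2 / (3.8 * 2 * 9.81) = 3.5438 m


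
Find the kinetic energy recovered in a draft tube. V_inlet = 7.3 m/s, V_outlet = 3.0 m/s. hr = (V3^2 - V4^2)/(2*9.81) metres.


hr = (7.3^2 - 3.0^2) / (2*9.81) = 2.2574 m


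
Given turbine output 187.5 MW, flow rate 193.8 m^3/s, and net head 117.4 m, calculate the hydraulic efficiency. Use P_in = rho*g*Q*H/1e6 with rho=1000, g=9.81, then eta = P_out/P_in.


P_in = 1000 * 9.81 * 193.8 * 117.4 / 1e6 = 223.1983 MW
eta = 187.5 / 223.1983 = 0.8401


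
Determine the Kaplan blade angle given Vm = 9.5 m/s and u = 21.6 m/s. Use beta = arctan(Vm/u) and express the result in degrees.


beta = arctan(9.5 / 21.6) = 23.7406 degrees


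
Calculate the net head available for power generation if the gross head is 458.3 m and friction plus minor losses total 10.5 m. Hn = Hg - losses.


Hn = 458.3 - 10.5 = 447.8000 m


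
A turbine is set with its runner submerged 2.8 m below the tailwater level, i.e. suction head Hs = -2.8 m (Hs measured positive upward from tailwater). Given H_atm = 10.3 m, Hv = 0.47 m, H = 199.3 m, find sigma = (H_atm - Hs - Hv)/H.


sigma = (10.3 - (-2.8) - 0.47) / 199.3 = 0.0634


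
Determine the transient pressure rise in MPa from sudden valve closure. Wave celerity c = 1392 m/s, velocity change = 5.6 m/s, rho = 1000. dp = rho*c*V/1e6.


dp = 1000 * 1392 * 5.6 / 1e6 = 7.7952 MPa


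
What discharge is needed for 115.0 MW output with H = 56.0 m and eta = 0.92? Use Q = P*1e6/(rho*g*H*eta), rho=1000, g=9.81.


Q = 115.0 * 1e6 / (1000 * 9.81 * 56.0 * 0.92) = 227.5375 m^3/s


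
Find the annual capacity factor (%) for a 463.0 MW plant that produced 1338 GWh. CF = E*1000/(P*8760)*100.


CF = 1338 * 1000 / (463.0 * 8760) * 100 = 32.9891 %


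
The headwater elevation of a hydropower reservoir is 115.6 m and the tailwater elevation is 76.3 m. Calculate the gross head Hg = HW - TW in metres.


Hg = 115.6 - 76.3 = 39.3000 m


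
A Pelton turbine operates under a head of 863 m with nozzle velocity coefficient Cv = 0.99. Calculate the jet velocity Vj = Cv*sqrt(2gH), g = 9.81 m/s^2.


Vj = 0.99 * sqrt(2*9.81*863) = 128.8220 m/s


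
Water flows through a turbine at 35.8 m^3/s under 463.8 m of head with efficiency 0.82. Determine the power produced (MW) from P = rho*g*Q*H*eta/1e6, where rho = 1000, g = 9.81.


P = 1000 * 9.81 * 35.8 * 463.8 * 0.82 / 1e6 = 133.5662 MW


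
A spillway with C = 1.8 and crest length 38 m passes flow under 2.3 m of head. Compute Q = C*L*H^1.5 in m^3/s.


Q = 1.8 * 38 * 2.3^1.5 = 238.5876 m^3/s


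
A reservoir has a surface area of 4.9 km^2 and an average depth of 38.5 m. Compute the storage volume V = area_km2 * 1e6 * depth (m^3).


V = 4.9 * 1e6 * 38.5 = 1.8865e+08 m^3


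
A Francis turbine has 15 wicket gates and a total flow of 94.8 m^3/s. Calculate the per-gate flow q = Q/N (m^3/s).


q = 94.8 / 15 = 6.3200 m^3/s


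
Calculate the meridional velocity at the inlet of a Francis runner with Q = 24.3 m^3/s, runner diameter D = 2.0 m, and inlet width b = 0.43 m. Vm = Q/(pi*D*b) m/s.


Vm = 24.3 / (pi * 2.0 * 0.43) = 8.9941 m/s


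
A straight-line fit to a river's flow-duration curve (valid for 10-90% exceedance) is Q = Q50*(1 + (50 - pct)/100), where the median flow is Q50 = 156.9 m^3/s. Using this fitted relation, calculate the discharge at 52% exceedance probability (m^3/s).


Q = 156.9 * (1 + (50 - 52)/100) = 153.7620 m^3/s


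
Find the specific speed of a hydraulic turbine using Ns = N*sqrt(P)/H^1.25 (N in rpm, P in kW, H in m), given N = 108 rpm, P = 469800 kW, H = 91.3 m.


Ns = 108 * 469800^0.5 / 91.3^1.25 = 262.2961


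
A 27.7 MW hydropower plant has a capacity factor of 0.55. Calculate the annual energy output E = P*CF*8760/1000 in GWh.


E = 27.7 * 0.55 * 8760 / 1000 = 133.4586 GWh


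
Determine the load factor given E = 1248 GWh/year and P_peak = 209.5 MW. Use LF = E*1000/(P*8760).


LF = 1248 * 1000 / (209.5 * 8760) = 0.6800


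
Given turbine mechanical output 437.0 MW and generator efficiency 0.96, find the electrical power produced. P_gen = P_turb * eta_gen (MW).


P_gen = 437.0 * 0.96 = 419.5200 MW


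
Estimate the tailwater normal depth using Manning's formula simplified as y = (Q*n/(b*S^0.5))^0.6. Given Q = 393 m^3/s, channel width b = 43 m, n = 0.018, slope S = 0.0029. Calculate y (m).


y = (393 * 0.018 / (43 * 0.0029^0.5))^0.6 = 1.9543 m


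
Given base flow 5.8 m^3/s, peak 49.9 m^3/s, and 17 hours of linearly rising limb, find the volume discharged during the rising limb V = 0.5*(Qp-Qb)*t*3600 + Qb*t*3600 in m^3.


V = 0.5*(49.9 - 5.8)*17*3600 + 5.8*17*3600 = 1.7044e+06 m^3


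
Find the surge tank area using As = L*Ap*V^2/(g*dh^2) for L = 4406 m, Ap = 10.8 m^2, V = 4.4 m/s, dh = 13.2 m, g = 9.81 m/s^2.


As = 4406 * 10.8 * 4.4^2 / (9.81 * 13.2^2) = 538.9602 m^2


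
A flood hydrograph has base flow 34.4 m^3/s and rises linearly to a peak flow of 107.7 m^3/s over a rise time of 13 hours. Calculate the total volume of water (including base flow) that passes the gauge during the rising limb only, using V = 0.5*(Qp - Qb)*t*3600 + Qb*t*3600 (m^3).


V = 0.5*(107.7 - 34.4)*13*3600 + 34.4*13*3600 = 3.3251e+06 m^3


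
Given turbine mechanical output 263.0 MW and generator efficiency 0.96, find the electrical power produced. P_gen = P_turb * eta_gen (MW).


P_gen = 263.0 * 0.96 = 252.4800 MW


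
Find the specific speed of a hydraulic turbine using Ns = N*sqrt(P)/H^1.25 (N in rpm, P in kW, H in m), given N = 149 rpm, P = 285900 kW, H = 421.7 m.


Ns = 149 * 285900^0.5 / 421.7^1.25 = 41.6907


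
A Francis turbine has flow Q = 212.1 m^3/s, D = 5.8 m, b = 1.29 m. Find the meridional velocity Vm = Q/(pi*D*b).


Vm = 212.1 / (pi * 5.8 * 1.29) = 9.0235 m/s


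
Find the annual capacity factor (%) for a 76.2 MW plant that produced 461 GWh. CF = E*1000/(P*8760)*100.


CF = 461 * 1000 / (76.2 * 8760) * 100 = 69.0624 %


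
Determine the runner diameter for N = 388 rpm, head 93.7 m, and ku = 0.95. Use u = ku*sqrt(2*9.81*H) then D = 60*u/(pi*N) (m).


u = 0.95 * sqrt(2*9.81*93.7) = 40.7327 m/s
D = 60 * 40.7327 / (pi * 388) = 2.0050 m


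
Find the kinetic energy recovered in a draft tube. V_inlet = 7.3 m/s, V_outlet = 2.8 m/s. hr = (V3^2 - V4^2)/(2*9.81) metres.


hr = (7.3^2 - 2.8^2) / (2*9.81) = 2.3165 m


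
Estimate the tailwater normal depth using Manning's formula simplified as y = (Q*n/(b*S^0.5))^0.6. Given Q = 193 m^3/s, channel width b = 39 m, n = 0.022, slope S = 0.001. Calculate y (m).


y = (193 * 0.022 / (39 * 0.001^0.5))^0.6 = 2.0997 m


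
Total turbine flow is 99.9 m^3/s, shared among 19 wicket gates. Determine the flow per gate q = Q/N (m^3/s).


q = 99.9 / 19 = 5.2579 m^3/s


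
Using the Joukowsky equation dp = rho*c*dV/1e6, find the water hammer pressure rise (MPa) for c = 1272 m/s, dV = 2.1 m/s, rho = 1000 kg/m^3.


dp = 1000 * 1272 * 2.1 / 1e6 = 2.6712 MPa


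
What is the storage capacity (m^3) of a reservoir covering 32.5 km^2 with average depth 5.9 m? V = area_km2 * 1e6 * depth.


V = 32.5 * 1e6 * 5.9 = 1.9175e+08 m^3


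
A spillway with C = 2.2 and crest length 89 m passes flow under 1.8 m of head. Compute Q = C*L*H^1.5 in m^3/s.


Q = 2.2 * 89 * 1.8^1.5 = 472.8479 m^3/s


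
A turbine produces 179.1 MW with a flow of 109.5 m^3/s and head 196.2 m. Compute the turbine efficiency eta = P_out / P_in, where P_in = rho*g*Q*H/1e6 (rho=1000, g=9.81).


P_in = 1000 * 9.81 * 109.5 * 196.2 / 1e6 = 210.7571 MW
eta = 179.1 / 210.7571 = 0.8498


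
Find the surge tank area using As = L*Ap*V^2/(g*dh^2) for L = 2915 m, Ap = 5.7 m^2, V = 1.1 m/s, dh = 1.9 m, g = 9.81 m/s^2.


As = 2915 * 5.7 * 1.1^2 / (9.81 * 1.9^2) = 567.7048 m^2


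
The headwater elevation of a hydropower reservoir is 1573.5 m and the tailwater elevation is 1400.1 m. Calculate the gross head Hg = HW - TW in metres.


Hg = 1573.5 - 1400.1 = 173.4000 m


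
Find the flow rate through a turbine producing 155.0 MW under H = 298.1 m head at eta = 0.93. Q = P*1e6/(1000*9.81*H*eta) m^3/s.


Q = 155.0 * 1e6 / (1000 * 9.81 * 298.1 * 0.93) = 56.9925 m^3/s


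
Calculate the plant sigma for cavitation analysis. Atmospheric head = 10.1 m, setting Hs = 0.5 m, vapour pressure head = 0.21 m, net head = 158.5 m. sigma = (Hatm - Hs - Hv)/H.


sigma = (10.1 - 0.5 - 0.21) / 158.5 = 0.0592


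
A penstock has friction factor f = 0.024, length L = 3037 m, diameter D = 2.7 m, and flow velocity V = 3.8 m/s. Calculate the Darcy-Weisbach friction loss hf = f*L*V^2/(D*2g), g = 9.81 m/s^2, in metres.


hf = 0.024 * 3037 * 3.8^2 / (2.7 * 2 * 9.81) = 19.8683 m


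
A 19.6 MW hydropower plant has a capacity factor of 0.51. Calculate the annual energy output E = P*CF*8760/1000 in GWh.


E = 19.6 * 0.51 * 8760 / 1000 = 87.5650 GWh


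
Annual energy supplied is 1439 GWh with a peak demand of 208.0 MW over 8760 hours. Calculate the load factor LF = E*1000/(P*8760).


LF = 1439 * 1000 / (208.0 * 8760) = 0.7898


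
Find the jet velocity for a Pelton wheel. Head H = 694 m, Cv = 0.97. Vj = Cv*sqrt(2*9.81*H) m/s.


Vj = 0.97 * sqrt(2*9.81*694) = 113.1882 m/s


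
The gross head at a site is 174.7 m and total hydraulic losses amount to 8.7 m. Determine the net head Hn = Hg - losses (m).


Hn = 174.7 - 8.7 = 166.0000 m


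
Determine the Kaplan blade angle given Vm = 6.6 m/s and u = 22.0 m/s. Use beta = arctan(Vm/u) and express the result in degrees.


beta = arctan(6.6 / 22.0) = 16.6992 degrees


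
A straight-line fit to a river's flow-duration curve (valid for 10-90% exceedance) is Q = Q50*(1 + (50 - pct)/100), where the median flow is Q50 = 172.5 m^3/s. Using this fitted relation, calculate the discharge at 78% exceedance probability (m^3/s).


Q = 172.5 * (1 + (50 - 78)/100) = 124.2000 m^3/s


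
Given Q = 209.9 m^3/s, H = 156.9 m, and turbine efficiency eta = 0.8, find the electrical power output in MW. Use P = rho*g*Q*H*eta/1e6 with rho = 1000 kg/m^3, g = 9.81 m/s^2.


P = 1000 * 9.81 * 209.9 * 156.9 * 0.8 / 1e6 = 258.4606 MW


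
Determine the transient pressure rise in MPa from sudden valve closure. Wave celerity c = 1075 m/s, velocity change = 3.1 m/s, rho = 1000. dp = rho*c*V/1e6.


dp = 1000 * 1075 * 3.1 / 1e6 = 3.3325 MPa


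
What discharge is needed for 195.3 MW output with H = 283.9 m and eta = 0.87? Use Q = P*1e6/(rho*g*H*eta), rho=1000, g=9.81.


Q = 195.3 * 1e6 / (1000 * 9.81 * 283.9 * 0.87) = 80.6025 m^3/s


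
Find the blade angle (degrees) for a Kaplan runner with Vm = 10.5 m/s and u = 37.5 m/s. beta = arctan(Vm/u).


beta = arctan(10.5 / 37.5) = 15.6422 degrees


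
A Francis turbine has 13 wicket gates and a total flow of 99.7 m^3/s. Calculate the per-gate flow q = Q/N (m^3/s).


q = 99.7 / 13 = 7.6692 m^3/s


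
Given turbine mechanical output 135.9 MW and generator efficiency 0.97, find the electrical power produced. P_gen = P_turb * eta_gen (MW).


P_gen = 135.9 * 0.97 = 131.8230 MW


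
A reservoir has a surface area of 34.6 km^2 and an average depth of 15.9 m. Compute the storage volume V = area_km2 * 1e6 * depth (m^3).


V = 34.6 * 1e6 * 15.9 = 5.5014e+08 m^3


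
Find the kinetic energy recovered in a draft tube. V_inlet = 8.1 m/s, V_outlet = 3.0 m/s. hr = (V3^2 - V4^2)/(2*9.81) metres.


hr = (8.1^2 - 3.0^2) / (2*9.81) = 2.8853 m


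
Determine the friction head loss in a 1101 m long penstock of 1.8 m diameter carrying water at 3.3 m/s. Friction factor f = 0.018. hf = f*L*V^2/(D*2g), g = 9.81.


hf = 0.018 * 1101 * 3.3^2 / (1.8 * 2 * 9.81) = 6.1111 m


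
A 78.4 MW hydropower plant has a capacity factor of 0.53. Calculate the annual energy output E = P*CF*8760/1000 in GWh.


E = 78.4 * 0.53 * 8760 / 1000 = 363.9955 GWh


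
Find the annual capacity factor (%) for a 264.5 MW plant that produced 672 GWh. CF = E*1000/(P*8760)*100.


CF = 672 * 1000 / (264.5 * 8760) * 100 = 29.0028 %


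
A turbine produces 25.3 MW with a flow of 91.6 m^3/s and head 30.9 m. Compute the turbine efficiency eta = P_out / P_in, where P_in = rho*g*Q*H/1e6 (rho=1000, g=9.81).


P_in = 1000 * 9.81 * 91.6 * 30.9 / 1e6 = 27.7666 MW
eta = 25.3 / 27.7666 = 0.9112


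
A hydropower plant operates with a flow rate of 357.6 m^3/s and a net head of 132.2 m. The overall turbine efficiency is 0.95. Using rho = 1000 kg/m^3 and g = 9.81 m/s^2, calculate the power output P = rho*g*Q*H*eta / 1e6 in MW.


P = 1000 * 9.81 * 357.6 * 132.2 * 0.95 / 1e6 = 440.5768 MW


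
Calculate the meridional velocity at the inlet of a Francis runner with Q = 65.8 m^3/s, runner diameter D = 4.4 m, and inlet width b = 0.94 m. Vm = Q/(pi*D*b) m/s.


Vm = 65.8 / (pi * 4.4 * 0.94) = 5.0640 m/s


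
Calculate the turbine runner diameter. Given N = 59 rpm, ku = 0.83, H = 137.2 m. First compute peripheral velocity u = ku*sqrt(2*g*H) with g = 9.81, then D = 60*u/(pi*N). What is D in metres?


u = 0.83 * sqrt(2*9.81*137.2) = 43.0630 m/s
D = 60 * 43.0630 / (pi * 59) = 13.9397 m


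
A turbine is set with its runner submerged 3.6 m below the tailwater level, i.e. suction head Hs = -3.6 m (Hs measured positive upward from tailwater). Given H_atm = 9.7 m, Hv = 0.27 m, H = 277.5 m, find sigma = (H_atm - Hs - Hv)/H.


sigma = (9.7 - (-3.6) - 0.27) / 277.5 = 0.0470


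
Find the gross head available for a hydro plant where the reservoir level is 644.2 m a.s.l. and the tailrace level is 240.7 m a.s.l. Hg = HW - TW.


Hg = 644.2 - 240.7 = 403.5000 m


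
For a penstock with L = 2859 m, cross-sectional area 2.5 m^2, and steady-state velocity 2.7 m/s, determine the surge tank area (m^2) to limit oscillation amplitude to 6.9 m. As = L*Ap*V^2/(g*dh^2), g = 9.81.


As = 2859 * 2.5 * 2.7^2 / (9.81 * 6.9^2) = 111.5615 m^2


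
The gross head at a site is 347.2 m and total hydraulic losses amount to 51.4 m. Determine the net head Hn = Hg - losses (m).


Hn = 347.2 - 51.4 = 295.8000 m


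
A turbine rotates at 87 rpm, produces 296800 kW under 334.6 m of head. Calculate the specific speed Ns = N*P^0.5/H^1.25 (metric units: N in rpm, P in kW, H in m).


Ns = 87 * 296800^0.5 / 334.6^1.25 = 33.1203


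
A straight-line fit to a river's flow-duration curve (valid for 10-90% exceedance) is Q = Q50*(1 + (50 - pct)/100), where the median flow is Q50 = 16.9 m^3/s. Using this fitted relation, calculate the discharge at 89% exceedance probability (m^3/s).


Q = 16.9 * (1 + (50 - 89)/100) = 10.3090 m^3/s


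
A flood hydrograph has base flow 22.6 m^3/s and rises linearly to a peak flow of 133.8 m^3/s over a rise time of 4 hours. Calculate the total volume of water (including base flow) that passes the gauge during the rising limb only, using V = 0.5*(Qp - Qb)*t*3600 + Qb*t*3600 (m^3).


V = 0.5*(133.8 - 22.6)*4*3600 + 22.6*4*3600 = 1.1261e+06 m^3


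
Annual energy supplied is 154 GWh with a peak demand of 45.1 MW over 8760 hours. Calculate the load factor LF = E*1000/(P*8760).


LF = 154 * 1000 / (45.1 * 8760) = 0.3898


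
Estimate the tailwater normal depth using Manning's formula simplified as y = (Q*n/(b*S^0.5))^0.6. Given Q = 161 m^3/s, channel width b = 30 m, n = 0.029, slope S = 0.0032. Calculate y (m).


y = (161 * 0.029 / (30 * 0.0032^0.5))^0.6 = 1.8353 m


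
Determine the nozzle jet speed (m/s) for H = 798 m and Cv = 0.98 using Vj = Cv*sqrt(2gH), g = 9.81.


Vj = 0.98 * sqrt(2*9.81*798) = 122.6244 m/s


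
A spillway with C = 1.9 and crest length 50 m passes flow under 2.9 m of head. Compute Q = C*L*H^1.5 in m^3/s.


Q = 1.9 * 50 * 2.9^1.5 = 469.1596 m^3/s


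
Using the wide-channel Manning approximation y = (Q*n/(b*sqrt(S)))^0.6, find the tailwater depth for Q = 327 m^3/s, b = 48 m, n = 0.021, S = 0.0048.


y = (327 * 0.021 / (48 * 0.0048^0.5))^0.6 = 1.5451 m


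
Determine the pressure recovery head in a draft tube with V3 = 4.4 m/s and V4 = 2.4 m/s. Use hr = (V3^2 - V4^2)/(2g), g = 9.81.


hr = (4.4^2 - 2.4^2) / (2*9.81) = 0.6932 m


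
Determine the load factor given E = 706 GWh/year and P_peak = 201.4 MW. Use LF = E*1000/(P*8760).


LF = 706 * 1000 / (201.4 * 8760) = 0.4002


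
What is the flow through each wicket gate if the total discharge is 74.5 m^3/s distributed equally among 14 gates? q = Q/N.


q = 74.5 / 14 = 5.3214 m^3/s


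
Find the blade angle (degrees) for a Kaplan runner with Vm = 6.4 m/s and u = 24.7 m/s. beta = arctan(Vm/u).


beta = arctan(6.4 / 24.7) = 14.5264 degrees


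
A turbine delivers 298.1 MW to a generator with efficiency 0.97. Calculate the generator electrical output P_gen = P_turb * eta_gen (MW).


P_gen = 298.1 * 0.97 = 289.1570 MW


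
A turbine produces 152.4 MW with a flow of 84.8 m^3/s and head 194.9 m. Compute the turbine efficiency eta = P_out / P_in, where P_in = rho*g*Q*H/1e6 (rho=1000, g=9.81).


P_in = 1000 * 9.81 * 84.8 * 194.9 / 1e6 = 162.1350 MW
eta = 152.4 / 162.1350 = 0.9400


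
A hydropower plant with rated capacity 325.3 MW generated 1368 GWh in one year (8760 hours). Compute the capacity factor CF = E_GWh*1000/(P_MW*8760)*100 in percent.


CF = 1368 * 1000 / (325.3 * 8760) * 100 = 48.0063 %


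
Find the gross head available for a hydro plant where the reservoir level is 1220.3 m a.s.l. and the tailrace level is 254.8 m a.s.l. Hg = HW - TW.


Hg = 1220.3 - 254.8 = 965.5000 m


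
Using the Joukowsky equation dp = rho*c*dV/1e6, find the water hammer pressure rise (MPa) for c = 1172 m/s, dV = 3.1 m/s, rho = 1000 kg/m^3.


dp = 1000 * 1172 * 3.1 / 1e6 = 3.6332 MPa


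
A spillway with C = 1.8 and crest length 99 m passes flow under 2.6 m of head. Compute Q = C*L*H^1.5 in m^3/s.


Q = 1.8 * 99 * 2.6^1.5 = 747.0811 m^3/s


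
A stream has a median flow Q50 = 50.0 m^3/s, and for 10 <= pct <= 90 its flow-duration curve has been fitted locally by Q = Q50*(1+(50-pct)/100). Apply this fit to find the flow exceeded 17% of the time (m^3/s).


Q = 50.0 * (1 + (50 - 17)/100) = 66.5000 m^3/s


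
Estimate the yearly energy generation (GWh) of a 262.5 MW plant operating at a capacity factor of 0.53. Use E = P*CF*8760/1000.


E = 262.5 * 0.53 * 8760 / 1000 = 1218.7350 GWh


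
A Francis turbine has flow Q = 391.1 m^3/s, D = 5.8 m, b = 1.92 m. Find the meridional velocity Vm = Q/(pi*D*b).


Vm = 391.1 / (pi * 5.8 * 1.92) = 11.1791 m/s


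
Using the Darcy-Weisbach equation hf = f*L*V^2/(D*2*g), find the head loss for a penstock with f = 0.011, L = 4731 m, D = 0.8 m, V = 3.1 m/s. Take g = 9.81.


hf = 0.011 * 4731 * 3.1^2 / (0.8 * 2 * 9.81) = 31.8625 m


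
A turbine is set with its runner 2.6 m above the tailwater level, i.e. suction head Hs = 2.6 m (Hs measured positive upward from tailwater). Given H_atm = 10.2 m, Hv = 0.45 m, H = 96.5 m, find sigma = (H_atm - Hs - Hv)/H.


sigma = (10.2 - 2.6 - 0.45) / 96.5 = 0.0741


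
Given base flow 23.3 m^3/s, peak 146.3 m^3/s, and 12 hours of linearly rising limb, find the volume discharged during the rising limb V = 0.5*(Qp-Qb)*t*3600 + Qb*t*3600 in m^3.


V = 0.5*(146.3 - 23.3)*12*3600 + 23.3*12*3600 = 3.6634e+06 m^3


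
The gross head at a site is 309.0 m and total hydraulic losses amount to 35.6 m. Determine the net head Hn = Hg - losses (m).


Hn = 309.0 - 35.6 = 273.4000 m


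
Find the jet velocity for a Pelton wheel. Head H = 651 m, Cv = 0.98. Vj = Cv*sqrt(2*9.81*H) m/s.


Vj = 0.98 * sqrt(2*9.81*651) = 110.7557 m/s


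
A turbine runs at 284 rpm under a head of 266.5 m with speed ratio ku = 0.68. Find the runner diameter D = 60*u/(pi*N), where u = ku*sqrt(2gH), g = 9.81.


u = 0.68 * sqrt(2*9.81*266.5) = 49.1708 m/s
D = 60 * 49.1708 / (pi * 284) = 3.3067 m


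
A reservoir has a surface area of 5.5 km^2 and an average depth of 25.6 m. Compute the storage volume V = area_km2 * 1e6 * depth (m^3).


V = 5.5 * 1e6 * 25.6 = 1.4080e+08 m^3


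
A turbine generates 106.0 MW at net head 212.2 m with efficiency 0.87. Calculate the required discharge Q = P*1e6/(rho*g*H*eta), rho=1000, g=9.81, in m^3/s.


Q = 106.0 * 1e6 / (1000 * 9.81 * 212.2 * 0.87) = 58.5292 m^3/s


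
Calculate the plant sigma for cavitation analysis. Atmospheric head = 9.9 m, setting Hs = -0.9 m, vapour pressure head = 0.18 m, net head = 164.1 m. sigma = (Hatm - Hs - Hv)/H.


sigma = (9.9 - (-0.9) - 0.18) / 164.1 = 0.0647


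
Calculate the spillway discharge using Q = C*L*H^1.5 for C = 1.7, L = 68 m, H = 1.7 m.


Q = 1.7 * 68 * 1.7^1.5 = 256.2307 m^3/s


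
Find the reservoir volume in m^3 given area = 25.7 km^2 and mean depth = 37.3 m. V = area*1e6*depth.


V = 25.7 * 1e6 * 37.3 = 9.5861e+08 m^3


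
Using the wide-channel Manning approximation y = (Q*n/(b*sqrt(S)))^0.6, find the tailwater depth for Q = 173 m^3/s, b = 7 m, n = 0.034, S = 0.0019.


y = (173 * 0.034 / (7 * 0.0019^0.5))^0.6 = 5.9024 m


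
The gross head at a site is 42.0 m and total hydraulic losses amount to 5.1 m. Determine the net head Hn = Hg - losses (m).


Hn = 42.0 - 5.1 = 36.9000 m


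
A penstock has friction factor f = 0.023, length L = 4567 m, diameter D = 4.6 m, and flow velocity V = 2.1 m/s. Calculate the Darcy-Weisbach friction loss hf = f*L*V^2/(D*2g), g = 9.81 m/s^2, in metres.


hf = 0.023 * 4567 * 2.1^2 / (4.6 * 2 * 9.81) = 5.1326 m


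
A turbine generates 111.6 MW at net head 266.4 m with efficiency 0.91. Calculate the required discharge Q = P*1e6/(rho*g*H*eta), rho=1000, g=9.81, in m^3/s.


Q = 111.6 * 1e6 / (1000 * 9.81 * 266.4 * 0.91) = 46.9267 m^3/s


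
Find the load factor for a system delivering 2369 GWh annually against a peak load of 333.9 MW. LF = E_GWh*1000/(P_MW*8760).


LF = 2369 * 1000 / (333.9 * 8760) = 0.8099


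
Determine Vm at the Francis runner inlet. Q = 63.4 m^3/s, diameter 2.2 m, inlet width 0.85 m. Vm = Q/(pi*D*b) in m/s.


Vm = 63.4 / (pi * 2.2 * 0.85) = 10.7919 m/s


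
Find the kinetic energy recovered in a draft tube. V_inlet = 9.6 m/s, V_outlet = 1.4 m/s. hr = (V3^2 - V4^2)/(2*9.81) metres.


hr = (9.6^2 - 1.4^2) / (2*9.81) = 4.5973 m


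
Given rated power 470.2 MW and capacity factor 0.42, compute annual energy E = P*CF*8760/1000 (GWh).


E = 470.2 * 0.42 * 8760 / 1000 = 1729.9598 GWh


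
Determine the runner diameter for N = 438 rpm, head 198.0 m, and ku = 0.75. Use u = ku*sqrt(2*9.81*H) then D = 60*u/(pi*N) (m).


u = 0.75 * sqrt(2*9.81*198.0) = 46.7459 m/s
D = 60 * 46.7459 / (pi * 438) = 2.0383 m


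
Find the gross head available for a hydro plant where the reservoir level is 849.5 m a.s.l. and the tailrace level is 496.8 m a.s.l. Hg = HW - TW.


Hg = 849.5 - 496.8 = 352.7000 m


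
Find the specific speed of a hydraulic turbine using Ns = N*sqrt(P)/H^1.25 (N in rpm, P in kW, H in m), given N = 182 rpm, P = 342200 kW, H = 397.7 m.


Ns = 182 * 342200^0.5 / 397.7^1.25 = 59.9469


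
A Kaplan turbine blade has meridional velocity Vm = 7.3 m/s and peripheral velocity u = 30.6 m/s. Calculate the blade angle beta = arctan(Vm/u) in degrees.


beta = arctan(7.3 / 30.6) = 13.4178 degrees


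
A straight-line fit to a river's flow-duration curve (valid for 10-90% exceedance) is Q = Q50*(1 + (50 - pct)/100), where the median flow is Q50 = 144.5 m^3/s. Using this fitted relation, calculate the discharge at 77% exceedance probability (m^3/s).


Q = 144.5 * (1 + (50 - 77)/100) = 105.4850 m^3/s


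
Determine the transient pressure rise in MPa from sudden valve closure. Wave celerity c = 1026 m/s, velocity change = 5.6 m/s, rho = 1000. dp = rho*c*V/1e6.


dp = 1000 * 1026 * 5.6 / 1e6 = 5.7456 MPa


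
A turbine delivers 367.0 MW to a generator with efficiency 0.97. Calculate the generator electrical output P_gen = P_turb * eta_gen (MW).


P_gen = 367.0 * 0.97 = 355.9900 MW


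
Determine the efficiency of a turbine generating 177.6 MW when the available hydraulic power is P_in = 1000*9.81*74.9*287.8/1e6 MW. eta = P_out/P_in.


P_in = 1000 * 9.81 * 74.9 * 287.8 / 1e6 = 211.4665 MW
eta = 177.6 / 211.4665 = 0.8398


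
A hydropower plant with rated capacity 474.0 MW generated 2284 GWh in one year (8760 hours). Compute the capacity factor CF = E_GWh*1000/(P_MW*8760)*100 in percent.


CF = 2284 * 1000 / (474.0 * 8760) * 100 = 55.0065 %


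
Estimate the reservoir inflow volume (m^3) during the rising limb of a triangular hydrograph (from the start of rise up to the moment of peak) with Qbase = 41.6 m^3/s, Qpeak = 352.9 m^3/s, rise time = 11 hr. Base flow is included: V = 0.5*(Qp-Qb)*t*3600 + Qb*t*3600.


V = 0.5*(352.9 - 41.6)*11*3600 + 41.6*11*3600 = 7.8111e+06 m^3


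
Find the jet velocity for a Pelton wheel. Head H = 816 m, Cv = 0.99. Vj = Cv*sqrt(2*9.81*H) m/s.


Vj = 0.99 * sqrt(2*9.81*816) = 125.2650 m/s


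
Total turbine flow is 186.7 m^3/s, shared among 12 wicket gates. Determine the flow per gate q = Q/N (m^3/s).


q = 186.7 / 12 = 15.5583 m^3/s


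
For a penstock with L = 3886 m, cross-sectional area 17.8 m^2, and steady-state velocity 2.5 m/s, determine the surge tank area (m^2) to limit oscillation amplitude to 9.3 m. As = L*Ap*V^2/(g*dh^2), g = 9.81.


As = 3886 * 17.8 * 2.5^2 / (9.81 * 9.3^2) = 509.5278 m^2


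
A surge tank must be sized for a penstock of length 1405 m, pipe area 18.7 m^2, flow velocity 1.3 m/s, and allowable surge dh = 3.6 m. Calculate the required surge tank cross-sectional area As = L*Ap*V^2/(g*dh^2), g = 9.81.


As = 1405 * 18.7 * 1.3^2 / (9.81 * 3.6^2) = 349.2453 m^2


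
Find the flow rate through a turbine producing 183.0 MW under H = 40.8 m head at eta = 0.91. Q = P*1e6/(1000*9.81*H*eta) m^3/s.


Q = 183.0 * 1e6 / (1000 * 9.81 * 40.8 * 0.91) = 502.4357 m^3/s


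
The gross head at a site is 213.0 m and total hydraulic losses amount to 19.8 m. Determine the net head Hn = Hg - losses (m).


Hn = 213.0 - 19.8 = 193.2000 m


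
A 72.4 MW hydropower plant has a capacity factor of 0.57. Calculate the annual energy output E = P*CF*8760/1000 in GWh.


E = 72.4 * 0.57 * 8760 / 1000 = 361.5077 GWh


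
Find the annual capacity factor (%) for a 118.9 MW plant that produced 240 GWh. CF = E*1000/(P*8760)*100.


CF = 240 * 1000 / (118.9 * 8760) * 100 = 23.0423 %


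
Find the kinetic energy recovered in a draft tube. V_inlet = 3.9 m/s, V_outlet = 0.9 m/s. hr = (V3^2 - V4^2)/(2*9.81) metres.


hr = (3.9^2 - 0.9^2) / (2*9.81) = 0.7339 m


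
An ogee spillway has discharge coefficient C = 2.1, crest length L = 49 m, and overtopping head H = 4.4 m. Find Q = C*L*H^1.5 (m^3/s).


Q = 2.1 * 49 * 4.4^1.5 = 949.7174 m^3/s


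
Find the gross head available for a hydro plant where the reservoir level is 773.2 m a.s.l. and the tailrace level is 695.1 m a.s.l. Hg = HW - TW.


Hg = 773.2 - 695.1 = 78.1000 m


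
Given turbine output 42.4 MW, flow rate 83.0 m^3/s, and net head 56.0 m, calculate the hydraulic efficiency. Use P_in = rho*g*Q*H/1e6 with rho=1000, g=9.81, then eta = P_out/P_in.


P_in = 1000 * 9.81 * 83.0 * 56.0 / 1e6 = 45.5969 MW
eta = 42.4 / 45.5969 = 0.9299


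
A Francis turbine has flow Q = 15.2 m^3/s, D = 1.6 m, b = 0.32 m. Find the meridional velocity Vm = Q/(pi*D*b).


Vm = 15.2 / (pi * 1.6 * 0.32) = 9.4498 m/s


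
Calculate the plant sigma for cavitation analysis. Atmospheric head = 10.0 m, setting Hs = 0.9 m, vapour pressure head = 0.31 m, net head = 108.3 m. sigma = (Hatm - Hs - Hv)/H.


sigma = (10.0 - 0.9 - 0.31) / 108.3 = 0.0812


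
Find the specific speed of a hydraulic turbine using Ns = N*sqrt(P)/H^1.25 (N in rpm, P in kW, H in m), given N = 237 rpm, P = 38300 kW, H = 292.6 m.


Ns = 237 * 38300^0.5 / 292.6^1.25 = 38.3270


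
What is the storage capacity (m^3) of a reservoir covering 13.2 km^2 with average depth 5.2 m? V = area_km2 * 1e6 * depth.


V = 13.2 * 1e6 * 5.2 = 6.8640e+07 m^3


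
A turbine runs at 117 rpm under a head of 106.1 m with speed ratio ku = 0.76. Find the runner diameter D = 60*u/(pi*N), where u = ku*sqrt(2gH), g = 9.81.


u = 0.76 * sqrt(2*9.81*106.1) = 34.6753 m/s
D = 60 * 34.6753 / (pi * 117) = 5.6603 m


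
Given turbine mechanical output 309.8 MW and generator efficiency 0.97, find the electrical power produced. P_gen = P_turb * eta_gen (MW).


P_gen = 309.8 * 0.97 = 300.5060 MW


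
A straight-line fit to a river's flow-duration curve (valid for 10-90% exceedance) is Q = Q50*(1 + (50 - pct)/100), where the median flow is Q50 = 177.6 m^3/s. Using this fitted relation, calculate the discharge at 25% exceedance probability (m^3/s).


Q = 177.6 * (1 + (50 - 25)/100) = 222.0000 m^3/s


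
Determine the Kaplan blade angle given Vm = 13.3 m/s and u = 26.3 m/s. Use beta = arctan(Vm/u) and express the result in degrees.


beta = arctan(13.3 / 26.3) = 26.8259 degrees


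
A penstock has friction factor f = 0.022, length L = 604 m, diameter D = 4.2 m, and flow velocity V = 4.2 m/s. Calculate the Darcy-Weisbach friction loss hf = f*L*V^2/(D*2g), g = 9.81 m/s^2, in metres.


hf = 0.022 * 604 * 4.2^2 / (4.2 * 2 * 9.81) = 2.8445 m


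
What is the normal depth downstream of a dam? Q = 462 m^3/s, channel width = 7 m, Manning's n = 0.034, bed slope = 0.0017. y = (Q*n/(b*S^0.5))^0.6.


y = (462 * 0.034 / (7 * 0.0017^0.5))^0.6 = 11.0022 m


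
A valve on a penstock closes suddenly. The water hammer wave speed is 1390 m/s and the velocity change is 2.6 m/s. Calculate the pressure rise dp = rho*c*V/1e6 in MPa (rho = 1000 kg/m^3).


dp = 1000 * 1390 * 2.6 / 1e6 = 3.6140 MPa


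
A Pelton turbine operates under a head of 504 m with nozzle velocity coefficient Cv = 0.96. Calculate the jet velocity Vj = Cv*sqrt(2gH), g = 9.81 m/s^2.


Vj = 0.96 * sqrt(2*9.81*504) = 95.4632 m/s


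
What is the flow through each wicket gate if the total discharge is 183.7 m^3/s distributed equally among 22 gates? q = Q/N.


q = 183.7 / 22 = 8.3500 m^3/s


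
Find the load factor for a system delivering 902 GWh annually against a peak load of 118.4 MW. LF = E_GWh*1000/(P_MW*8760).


LF = 902 * 1000 / (118.4 * 8760) = 0.8697


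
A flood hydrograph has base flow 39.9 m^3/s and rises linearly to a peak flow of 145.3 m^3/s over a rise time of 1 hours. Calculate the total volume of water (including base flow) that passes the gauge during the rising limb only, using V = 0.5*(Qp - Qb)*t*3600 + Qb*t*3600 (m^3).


V = 0.5*(145.3 - 39.9)*1*3600 + 39.9*1*3600 = 333360.0000 m^3


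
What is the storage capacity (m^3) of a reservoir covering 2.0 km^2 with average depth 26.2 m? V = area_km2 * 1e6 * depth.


V = 2.0 * 1e6 * 26.2 = 5.2400e+07 m^3


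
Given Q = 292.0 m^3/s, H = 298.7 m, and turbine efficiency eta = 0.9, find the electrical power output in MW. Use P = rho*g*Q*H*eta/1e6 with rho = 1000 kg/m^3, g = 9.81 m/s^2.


P = 1000 * 9.81 * 292.0 * 298.7 * 0.9 / 1e6 = 770.0689 MW


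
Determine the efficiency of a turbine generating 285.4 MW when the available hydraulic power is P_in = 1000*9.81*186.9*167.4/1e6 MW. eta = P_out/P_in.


P_in = 1000 * 9.81 * 186.9 * 167.4 / 1e6 = 306.9261 MW
eta = 285.4 / 306.9261 = 0.9299


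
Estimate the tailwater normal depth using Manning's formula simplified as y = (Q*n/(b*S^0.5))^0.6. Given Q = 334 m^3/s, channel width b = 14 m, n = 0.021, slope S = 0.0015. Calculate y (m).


y = (334 * 0.021 / (14 * 0.0015^0.5))^0.6 = 4.6460 m


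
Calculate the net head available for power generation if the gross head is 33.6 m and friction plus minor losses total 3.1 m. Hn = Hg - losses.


Hn = 33.6 - 3.1 = 30.5000 m


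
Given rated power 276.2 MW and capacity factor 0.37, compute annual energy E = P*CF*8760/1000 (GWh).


E = 276.2 * 0.37 * 8760 / 1000 = 895.2194 GWh


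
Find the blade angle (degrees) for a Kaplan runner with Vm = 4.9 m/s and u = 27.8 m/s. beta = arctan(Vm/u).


beta = arctan(4.9 / 27.8) = 9.9962 degrees


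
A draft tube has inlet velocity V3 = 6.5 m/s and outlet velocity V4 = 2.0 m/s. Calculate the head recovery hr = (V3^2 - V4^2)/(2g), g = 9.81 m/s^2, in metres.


hr = (6.5^2 - 2.0^2) / (2*9.81) = 1.9495 m


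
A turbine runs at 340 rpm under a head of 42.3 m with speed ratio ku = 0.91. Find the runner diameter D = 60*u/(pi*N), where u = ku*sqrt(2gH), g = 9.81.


u = 0.91 * sqrt(2*9.81*42.3) = 26.2157 m/s
D = 60 * 26.2157 / (pi * 340) = 1.4726 m


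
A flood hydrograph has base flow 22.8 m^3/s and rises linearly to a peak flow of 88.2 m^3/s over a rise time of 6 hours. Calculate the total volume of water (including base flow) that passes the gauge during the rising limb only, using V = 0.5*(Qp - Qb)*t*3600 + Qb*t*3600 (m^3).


V = 0.5*(88.2 - 22.8)*6*3600 + 22.8*6*3600 = 1.1988e+06 m^3


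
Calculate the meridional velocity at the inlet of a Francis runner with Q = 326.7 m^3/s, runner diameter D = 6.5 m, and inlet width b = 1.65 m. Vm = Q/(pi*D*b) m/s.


Vm = 326.7 / (pi * 6.5 * 1.65) = 9.6962 m/s


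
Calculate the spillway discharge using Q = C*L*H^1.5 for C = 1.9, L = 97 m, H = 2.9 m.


Q = 1.9 * 97 * 2.9^1.5 = 910.1696 m^3/s


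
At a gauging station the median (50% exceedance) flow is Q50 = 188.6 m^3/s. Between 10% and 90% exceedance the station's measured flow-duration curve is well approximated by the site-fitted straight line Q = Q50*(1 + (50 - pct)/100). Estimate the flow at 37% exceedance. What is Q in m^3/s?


Q = 188.6 * (1 + (50 - 37)/100) = 213.1180 m^3/s


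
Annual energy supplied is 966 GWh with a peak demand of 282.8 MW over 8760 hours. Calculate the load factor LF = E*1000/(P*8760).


LF = 966 * 1000 / (282.8 * 8760) = 0.3899


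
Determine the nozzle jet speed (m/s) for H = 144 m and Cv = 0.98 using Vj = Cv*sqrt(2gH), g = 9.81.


Vj = 0.98 * sqrt(2*9.81*144) = 52.0903 m/s


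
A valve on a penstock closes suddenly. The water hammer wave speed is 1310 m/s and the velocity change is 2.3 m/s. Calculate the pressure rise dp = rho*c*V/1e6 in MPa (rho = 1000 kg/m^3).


dp = 1000 * 1310 * 2.3 / 1e6 = 3.0130 MPa


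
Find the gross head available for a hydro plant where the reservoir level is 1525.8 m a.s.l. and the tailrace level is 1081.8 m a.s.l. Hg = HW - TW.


Hg = 1525.8 - 1081.8 = 444.0000 m


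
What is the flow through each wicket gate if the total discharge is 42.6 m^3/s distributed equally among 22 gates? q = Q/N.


q = 42.6 / 22 = 1.9364 m^3/s


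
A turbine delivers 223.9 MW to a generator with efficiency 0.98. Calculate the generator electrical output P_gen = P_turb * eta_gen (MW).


P_gen = 223.9 * 0.98 = 219.4220 MW


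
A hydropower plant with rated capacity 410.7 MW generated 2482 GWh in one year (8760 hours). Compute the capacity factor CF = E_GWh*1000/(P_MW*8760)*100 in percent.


CF = 2482 * 1000 / (410.7 * 8760) * 100 = 68.9879 %


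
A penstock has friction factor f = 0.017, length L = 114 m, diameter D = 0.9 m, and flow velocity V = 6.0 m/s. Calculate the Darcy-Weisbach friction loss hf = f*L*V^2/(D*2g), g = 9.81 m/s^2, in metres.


hf = 0.017 * 114 * 6.0^2 / (0.9 * 2 * 9.81) = 3.9511 m


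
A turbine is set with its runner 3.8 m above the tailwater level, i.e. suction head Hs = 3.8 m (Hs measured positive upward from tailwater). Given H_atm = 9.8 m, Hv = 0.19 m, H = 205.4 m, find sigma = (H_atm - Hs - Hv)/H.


sigma = (9.8 - 3.8 - 0.19) / 205.4 = 0.0283


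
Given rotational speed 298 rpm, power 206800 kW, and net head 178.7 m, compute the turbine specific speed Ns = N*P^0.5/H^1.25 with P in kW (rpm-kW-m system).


Ns = 298 * 206800^0.5 / 178.7^1.25 = 207.4129


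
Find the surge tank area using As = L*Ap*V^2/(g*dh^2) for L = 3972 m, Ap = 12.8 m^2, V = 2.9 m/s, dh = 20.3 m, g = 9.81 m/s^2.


As = 3972 * 12.8 * 2.9^2 / (9.81 * 20.3^2) = 105.7680 m^2


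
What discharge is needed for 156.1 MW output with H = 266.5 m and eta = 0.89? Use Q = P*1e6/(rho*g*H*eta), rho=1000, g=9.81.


Q = 156.1 * 1e6 / (1000 * 9.81 * 266.5 * 0.89) = 67.0883 m^3/s


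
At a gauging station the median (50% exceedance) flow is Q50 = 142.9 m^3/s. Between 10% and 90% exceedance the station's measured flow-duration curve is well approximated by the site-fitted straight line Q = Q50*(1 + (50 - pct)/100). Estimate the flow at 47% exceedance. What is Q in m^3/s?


Q = 142.9 * (1 + (50 - 47)/100) = 147.1870 m^3/s


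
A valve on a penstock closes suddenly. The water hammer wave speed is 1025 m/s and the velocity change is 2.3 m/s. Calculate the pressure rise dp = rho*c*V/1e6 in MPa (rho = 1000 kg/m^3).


dp = 1000 * 1025 * 2.3 / 1e6 = 2.3575 MPa


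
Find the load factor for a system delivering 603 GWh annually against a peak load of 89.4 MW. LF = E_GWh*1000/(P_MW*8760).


LF = 603 * 1000 / (89.4 * 8760) = 0.7700


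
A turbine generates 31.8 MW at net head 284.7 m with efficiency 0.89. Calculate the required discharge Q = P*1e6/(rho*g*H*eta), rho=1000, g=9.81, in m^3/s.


Q = 31.8 * 1e6 / (1000 * 9.81 * 284.7 * 0.89) = 12.7932 m^3/s


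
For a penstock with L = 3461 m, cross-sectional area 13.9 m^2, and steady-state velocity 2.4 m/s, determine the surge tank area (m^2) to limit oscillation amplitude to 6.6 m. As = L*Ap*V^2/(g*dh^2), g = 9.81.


As = 3461 * 13.9 * 2.4^2 / (9.81 * 6.6^2) = 648.4582 m^2


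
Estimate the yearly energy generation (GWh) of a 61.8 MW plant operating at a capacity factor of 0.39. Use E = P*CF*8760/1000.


E = 61.8 * 0.39 * 8760 / 1000 = 211.1335 GWh


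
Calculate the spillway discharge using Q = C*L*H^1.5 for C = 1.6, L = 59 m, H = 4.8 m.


Q = 1.6 * 59 * 4.8^1.5 = 992.7362 m^3/s


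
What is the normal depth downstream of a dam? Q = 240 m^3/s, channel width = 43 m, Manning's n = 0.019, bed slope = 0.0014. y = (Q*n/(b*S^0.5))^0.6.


y = (240 * 0.019 / (43 * 0.0014^0.5))^0.6 = 1.8684 m


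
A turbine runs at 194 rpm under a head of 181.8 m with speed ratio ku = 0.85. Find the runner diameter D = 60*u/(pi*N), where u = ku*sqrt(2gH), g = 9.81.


u = 0.85 * sqrt(2*9.81*181.8) = 50.7651 m/s
D = 60 * 50.7651 / (pi * 194) = 4.9976 m


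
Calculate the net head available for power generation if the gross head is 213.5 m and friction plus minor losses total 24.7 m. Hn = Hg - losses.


Hn = 213.5 - 24.7 = 188.8000 m


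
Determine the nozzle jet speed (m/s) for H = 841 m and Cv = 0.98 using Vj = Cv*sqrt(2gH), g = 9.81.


Vj = 0.98 * sqrt(2*9.81*841) = 125.8849 m/s


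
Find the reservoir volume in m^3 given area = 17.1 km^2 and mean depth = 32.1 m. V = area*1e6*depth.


V = 17.1 * 1e6 * 32.1 = 5.4891e+08 m^3


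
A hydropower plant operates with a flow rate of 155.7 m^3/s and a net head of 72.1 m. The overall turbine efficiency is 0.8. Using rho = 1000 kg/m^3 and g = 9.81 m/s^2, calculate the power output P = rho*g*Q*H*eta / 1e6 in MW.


P = 1000 * 9.81 * 155.7 * 72.1 * 0.8 / 1e6 = 88.1014 MW


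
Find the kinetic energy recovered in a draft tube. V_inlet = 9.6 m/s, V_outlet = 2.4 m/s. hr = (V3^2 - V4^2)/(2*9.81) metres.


hr = (9.6^2 - 2.4^2) / (2*9.81) = 4.4037 m


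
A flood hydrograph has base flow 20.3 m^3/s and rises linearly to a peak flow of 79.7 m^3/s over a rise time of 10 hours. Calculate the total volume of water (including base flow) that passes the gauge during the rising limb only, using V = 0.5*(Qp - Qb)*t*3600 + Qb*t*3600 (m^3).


V = 0.5*(79.7 - 20.3)*10*3600 + 20.3*10*3600 = 1.8000e+06 m^3
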